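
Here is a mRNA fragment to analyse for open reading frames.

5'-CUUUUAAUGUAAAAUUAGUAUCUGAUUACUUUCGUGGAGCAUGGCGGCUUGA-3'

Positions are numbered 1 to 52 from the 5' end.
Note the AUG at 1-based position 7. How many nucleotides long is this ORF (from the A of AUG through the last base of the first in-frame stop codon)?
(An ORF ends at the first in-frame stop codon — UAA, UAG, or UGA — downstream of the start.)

Codons from position 7: AUG (7–9), UAA (10–12).
UAA is the first in-frame stop; ORF spans 7–12, 6 nucleotides.

6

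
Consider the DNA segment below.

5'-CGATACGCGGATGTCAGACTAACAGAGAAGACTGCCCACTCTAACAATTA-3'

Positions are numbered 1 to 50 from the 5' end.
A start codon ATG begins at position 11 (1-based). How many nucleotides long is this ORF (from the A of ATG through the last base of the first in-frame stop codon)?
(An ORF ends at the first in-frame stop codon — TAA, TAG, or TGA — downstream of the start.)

Codons from position 11: ATG (11–13), TCA (14–16), GAC (17–19), TAA (20–22).
TAA is the first in-frame stop; ORF spans 11–22, 12 nucleotides.

12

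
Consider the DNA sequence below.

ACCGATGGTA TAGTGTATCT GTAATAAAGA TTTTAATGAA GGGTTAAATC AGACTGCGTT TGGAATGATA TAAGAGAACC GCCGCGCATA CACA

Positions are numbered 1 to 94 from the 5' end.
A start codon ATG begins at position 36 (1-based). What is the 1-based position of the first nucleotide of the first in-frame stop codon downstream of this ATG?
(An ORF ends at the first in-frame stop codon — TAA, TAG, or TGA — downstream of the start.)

45

Codons from position 36: ATG (36–38), AAG (39–41), GGT (42–44), TAA (45–47).
TAA is a stop codon; it begins at position 45.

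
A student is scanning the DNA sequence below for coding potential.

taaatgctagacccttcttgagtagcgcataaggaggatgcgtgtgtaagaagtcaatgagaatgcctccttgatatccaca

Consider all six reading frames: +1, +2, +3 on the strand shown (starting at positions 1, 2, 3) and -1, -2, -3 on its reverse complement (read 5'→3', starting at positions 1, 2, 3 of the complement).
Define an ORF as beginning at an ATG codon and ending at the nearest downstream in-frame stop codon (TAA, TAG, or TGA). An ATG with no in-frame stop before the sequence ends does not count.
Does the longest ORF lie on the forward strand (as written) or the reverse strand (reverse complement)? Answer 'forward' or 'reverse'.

reverse

Reverse complement (5'→3'): TGTGGATATCAAGGAGGCATTCTCATTGACTTCTTACACACGCATCCTCCTTATGCGCTACTCAAGAAGGGTCTAGCATTTA
Frame +1: TAA ATG CTA GAC CCT TCT TGA GTA GCG CAT AAG GAG GAT GCG TGT GTA AGA AGT CAA TGA GAA TGC CTC CTT GAT ATC CAC — ATG at 4, stop TGA at 19 → 18 nt.
Frame +2: AAA TGC TAG ACC CTT CTT GAG TAG CGC ATA AGG AGG ATG CGT GTG TAA GAA GTC AAT GAG AAT GCC TCC TTG ATA TCC ACA — ATG at 38, stop TAA at 47 → 12 nt.
Frame +3: AAT GCT AGA CCC TTC TTG AGT AGC GCA TAA GGA GGA TGC GTG TGT AAG AAG TCA ATG AGA ATG CCT CCT TGA TAT CCA — ATG at 57, stop TGA at 72 → 18 nt; ATG at 63, stop TGA at 72 → 12 nt.
Frame -1: TGT GGA TAT CAA GGA GGC ATT CTC ATT GAC TTC TTA CAC ACG CAT CCT CCT TAT GCG CTA CTC AAG AAG GGT CTA GCA TTT — no ATG→stop ORF.
Frame -2: GTG GAT ATC AAG GAG GCA TTC TCA TTG ACT TCT TAC ACA CGC ATC CTC CTT ATG CGC TAC TCA AGA AGG GTC TAG CAT TTA — ATG at 53, stop TAG at 74 → 24 nt.
Frame -3: TGG ATA TCA AGG AGG CAT TCT CAT TGA CTT CTT ACA CAC GCA TCC TCC TTA TGC GCT ACT CAA GAA GGG TCT AGC ATT — no ATG→stop ORF.
Forward-strand max 18 nt; reverse-strand max 24 nt. The reverse strand has the longer ORF.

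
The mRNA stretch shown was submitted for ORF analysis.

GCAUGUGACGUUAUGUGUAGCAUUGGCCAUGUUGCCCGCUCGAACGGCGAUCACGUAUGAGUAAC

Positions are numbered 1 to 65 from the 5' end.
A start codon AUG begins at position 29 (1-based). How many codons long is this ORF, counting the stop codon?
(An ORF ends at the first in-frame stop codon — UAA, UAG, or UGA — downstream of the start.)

Codons from position 29: AUG (29–31), UUG (32–34), CCC (35–37), GCU (38–40), CGA (41–43), ACG (44–46), GCG (47–49), AUC (50–52), ACG (53–55), UAU (56–58), GAG (59–61), UAA (62–64).
UAA is the first in-frame stop; that's 12 codons including the stop.

12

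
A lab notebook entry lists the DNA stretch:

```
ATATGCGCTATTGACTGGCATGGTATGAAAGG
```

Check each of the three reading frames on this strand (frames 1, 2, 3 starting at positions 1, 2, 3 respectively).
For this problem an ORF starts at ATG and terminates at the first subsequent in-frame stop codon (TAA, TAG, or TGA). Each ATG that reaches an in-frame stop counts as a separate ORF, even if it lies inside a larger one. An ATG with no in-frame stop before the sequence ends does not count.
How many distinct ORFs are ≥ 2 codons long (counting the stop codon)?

Frame 1: ATA TGC GCT ATT GAC TGG CAT GGT ATG AAA — no ATG→stop ORF.
Frame 2: TAT GCG CTA TTG ACT GGC ATG GTA TGA AAG — ATG at 20, stop TGA at 26 → 9 nt.
Frame 3: ATG CGC TAT TGA CTG GCA TGG TAT GAA AGG — ATG at 3, stop TGA at 12 → 12 nt.
ORFs ≥ 2 codons: frame 2 20–28 (3 codons), frame 3 3–14 (4 codons). Count = 2.

2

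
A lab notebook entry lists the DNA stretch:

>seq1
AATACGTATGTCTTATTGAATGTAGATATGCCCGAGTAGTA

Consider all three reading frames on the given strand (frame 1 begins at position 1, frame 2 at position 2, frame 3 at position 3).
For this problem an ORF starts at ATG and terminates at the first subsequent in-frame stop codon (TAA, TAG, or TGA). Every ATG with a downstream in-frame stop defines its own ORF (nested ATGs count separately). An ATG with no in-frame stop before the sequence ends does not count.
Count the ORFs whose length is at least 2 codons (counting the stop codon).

3

Frame 1: AAT ACG TAT GTC TTA TTG AAT GTA GAT ATG CCC GAG TAG — ATG at 28, stop TAG at 37 → 12 nt.
Frame 2: ATA CGT ATG TCT TAT TGA ATG TAG ATA TGC CCG AGT AGT — ATG at 8, stop TGA at 17 → 12 nt; ATG at 20, stop TAG at 23 → 6 nt.
Frame 3: TAC GTA TGT CTT ATT GAA TGT AGA TAT GCC CGA GTA GTA — no ATG→stop ORF.
ORFs ≥ 2 codons: frame 1 28–39 (4 codons), frame 2 8–19 (4 codons), frame 2 20–25 (2 codons). Count = 3.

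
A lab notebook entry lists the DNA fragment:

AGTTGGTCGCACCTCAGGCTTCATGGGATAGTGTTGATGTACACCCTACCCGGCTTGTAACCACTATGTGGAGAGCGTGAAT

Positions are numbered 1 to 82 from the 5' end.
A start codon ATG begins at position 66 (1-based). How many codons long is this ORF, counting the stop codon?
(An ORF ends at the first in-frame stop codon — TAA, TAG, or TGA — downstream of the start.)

5

Codons from position 66: ATG (66–68), TGG (69–71), AGA (72–74), GCG (75–77), TGA (78–80).
TGA is the first in-frame stop; that's 5 codons including the stop.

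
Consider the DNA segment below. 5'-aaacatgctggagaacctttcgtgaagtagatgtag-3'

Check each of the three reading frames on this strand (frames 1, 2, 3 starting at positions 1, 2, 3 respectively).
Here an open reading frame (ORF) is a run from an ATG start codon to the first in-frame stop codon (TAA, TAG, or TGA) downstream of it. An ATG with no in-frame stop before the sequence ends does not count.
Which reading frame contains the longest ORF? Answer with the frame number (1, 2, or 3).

2

Frame 1: AAA CAT GCT GGA GAA CCT TTC GTG AAG TAG ATG TAG — ATG at 31, stop TAG at 34 → 6 nt.
Frame 2: AAC ATG CTG GAG AAC CTT TCG TGA AGT AGA TGT — ATG at 5, stop TGA at 23 → 21 nt.
Frame 3: ACA TGC TGG AGA ACC TTT CGT GAA GTA GAT GTA — no ATG→stop ORF.
Longest ORF is 21 nt in frame 2 (positions 5–25).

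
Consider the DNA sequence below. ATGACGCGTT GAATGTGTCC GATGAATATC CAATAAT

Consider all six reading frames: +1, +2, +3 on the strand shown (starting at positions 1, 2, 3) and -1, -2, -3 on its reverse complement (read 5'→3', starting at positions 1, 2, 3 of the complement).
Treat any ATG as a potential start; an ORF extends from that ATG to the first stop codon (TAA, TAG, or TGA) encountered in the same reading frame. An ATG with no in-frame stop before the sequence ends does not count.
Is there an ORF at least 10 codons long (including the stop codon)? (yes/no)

Reverse complement (5'→3'): ATTATTGGATATTCATCGGACACATTCAACGCGTCAT
Frame +1: ATG ACG CGT TGA ATG TGT CCG ATG AAT ATC CAA TAA — ATG at 1, stop TGA at 10 → 12 nt; ATG at 13, stop TAA at 34 → 24 nt; ATG at 22, stop TAA at 34 → 15 nt.
Frame +2: TGA CGC GTT GAA TGT GTC CGA TGA ATA TCC AAT AAT — no ATG→stop ORF.
Frame +3: GAC GCG TTG AAT GTG TCC GAT GAA TAT CCA ATA — no ATG→stop ORF.
Frame -1: ATT ATT GGA TAT TCA TCG GAC ACA TTC AAC GCG TCA — no ATG→stop ORF.
Frame -2: TTA TTG GAT ATT CAT CGG ACA CAT TCA ACG CGT CAT — no ATG→stop ORF.
Frame -3: TAT TGG ATA TTC ATC GGA CAC ATT CAA CGC GTC — no ATG→stop ORF.
Largest ORF found is 8 codons < 10, so no.

no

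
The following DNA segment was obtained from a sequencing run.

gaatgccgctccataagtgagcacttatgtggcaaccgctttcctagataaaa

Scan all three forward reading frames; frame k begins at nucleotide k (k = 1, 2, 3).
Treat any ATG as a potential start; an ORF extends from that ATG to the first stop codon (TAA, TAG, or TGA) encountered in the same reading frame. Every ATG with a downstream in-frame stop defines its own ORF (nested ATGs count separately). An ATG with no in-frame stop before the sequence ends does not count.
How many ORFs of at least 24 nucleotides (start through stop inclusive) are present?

0

Frame 1: GAA TGC CGC TCC ATA AGT GAG CAC TTA TGT GGC AAC CGC TTT CCT AGA TAA — no ATG→stop ORF.
Frame 2: AAT GCC GCT CCA TAA GTG AGC ACT TAT GTG GCA ACC GCT TTC CTA GAT AAA — no ATG→stop ORF.
Frame 3: ATG CCG CTC CAT AAG TGA GCA CTT ATG TGG CAA CCG CTT TCC TAG ATA AAA — ATG at 3, stop TGA at 18 → 18 nt; ATG at 27, stop TAG at 45 → 21 nt.
No ORF reaches 24 nucleotides. Count = 0.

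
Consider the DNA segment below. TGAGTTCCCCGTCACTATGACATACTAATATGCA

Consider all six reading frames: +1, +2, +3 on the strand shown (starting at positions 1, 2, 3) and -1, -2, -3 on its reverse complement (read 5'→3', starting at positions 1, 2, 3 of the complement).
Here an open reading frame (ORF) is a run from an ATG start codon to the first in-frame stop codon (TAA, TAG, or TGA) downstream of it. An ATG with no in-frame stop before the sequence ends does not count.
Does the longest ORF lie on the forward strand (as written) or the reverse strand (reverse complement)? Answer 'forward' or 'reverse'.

Reverse complement (5'→3'): TGCATATTAGTATGTCATAGTGACGGGGAACTCA
Frame +1: TGA GTT CCC CGT CAC TAT GAC ATA CTA ATA TGC — no ATG→stop ORF.
Frame +2: GAG TTC CCC GTC ACT ATG ACA TAC TAA TAT GCA — ATG at 17, stop TAA at 26 → 12 nt.
Frame +3: AGT TCC CCG TCA CTA TGA CAT ACT AAT ATG — no ATG→stop ORF.
Frame -1: TGC ATA TTA GTA TGT CAT AGT GAC GGG GAA CTC — no ATG→stop ORF.
Frame -2: GCA TAT TAG TAT GTC ATA GTG ACG GGG AAC TCA — no ATG→stop ORF.
Frame -3: CAT ATT AGT ATG TCA TAG TGA CGG GGA ACT — ATG at 12, stop TAG at 18 → 9 nt.
Forward-strand max 12 nt; reverse-strand max 9 nt. The forward strand has the longer ORF.

forward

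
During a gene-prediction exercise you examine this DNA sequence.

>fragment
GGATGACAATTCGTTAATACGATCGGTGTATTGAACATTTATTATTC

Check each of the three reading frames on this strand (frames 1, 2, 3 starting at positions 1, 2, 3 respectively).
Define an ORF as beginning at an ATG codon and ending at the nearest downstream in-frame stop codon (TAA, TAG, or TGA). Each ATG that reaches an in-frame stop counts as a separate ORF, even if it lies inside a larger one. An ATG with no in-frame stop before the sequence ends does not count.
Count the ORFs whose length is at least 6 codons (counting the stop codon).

Frame 1: GGA TGA CAA TTC GTT AAT ACG ATC GGT GTA TTG AAC ATT TAT TAT — no ATG→stop ORF.
Frame 2: GAT GAC AAT TCG TTA ATA CGA TCG GTG TAT TGA ACA TTT ATT ATT — no ATG→stop ORF.
Frame 3: ATG ACA ATT CGT TAA TAC GAT CGG TGT ATT GAA CAT TTA TTA TTC — ATG at 3, stop TAA at 15 → 15 nt.
No ORF reaches 6 codons. Count = 0.

0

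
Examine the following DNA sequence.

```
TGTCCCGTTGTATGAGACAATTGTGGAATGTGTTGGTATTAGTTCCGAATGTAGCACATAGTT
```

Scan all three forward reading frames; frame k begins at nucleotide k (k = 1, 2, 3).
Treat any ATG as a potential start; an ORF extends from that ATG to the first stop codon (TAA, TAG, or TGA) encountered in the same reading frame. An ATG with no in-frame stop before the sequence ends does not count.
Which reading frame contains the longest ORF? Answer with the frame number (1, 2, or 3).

Frame 1: TGT CCC GTT GTA TGA GAC AAT TGT GGA ATG TGT TGG TAT TAG TTC CGA ATG TAG CAC ATA GTT — ATG at 28, stop TAG at 40 → 15 nt; ATG at 49, stop TAG at 52 → 6 nt.
Frame 2: GTC CCG TTG TAT GAG ACA ATT GTG GAA TGT GTT GGT ATT AGT TCC GAA TGT AGC ACA TAG — no ATG→stop ORF.
Frame 3: TCC CGT TGT ATG AGA CAA TTG TGG AAT GTG TTG GTA TTA GTT CCG AAT GTA GCA CAT AGT — no ATG→stop ORF.
Longest ORF is 15 nt in frame 1 (positions 28–42).

1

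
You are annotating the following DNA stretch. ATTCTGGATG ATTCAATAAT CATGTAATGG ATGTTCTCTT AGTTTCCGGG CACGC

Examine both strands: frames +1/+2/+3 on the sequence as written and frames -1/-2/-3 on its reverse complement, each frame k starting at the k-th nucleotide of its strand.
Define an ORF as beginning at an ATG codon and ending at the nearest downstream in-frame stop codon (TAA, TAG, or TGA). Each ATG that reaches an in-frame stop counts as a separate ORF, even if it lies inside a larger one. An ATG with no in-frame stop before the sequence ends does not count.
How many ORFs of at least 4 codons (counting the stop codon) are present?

2

Reverse complement (5'→3'): GCGTGCCCGGAAACTAAGAGAACATCCATTACATGATTATTGAATCATCCAGAAT
Frame +1: ATT CTG GAT GAT TCA ATA ATC ATG TAA TGG ATG TTC TCT TAG TTT CCG GGC ACG — ATG at 22, stop TAA at 25 → 6 nt; ATG at 31, stop TAG at 40 → 12 nt.
Frame +2: TTC TGG ATG ATT CAA TAA TCA TGT AAT GGA TGT TCT CTT AGT TTC CGG GCA CGC — ATG at 8, stop TAA at 17 → 12 nt.
Frame +3: TCT GGA TGA TTC AAT AAT CAT GTA ATG GAT GTT CTC TTA GTT TCC GGG CAC — no ATG→stop ORF.
Frame -1: GCG TGC CCG GAA ACT AAG AGA ACA TCC ATT ACA TGA TTA TTG AAT CAT CCA GAA — no ATG→stop ORF.
Frame -2: CGT GCC CGG AAA CTA AGA GAA CAT CCA TTA CAT GAT TAT TGA ATC ATC CAG AAT — no ATG→stop ORF.
Frame -3: GTG CCC GGA AAC TAA GAG AAC ATC CAT TAC ATG ATT ATT GAA TCA TCC AGA — no ATG→stop ORF.
ORFs ≥ 4 codons: frame +1 31–42 (4 codons), frame +2 8–19 (4 codons). Count = 2.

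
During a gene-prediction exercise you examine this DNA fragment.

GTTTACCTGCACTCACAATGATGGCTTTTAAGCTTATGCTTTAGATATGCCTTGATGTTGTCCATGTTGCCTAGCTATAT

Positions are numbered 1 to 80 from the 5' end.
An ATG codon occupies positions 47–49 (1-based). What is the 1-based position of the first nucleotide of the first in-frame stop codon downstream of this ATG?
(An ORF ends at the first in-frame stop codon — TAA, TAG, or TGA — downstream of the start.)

53

Codons from position 47: ATG (47–49), CCT (50–52), TGA (53–55).
TGA is a stop codon; it begins at position 53.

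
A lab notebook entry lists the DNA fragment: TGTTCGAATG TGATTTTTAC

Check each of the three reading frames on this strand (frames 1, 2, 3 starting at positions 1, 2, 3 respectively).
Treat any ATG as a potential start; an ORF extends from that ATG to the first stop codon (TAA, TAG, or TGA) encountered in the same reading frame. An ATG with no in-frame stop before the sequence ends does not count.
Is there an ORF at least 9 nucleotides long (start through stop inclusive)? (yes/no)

no

Frame 1: TGT TCG AAT GTG ATT TTT — no ATG→stop ORF.
Frame 2: GTT CGA ATG TGA TTT TTA — ATG at 8, stop TGA at 11 → 6 nt.
Frame 3: TTC GAA TGT GAT TTT TAC — no ATG→stop ORF.
Largest ORF found is 6 nucleotides < 9, so no.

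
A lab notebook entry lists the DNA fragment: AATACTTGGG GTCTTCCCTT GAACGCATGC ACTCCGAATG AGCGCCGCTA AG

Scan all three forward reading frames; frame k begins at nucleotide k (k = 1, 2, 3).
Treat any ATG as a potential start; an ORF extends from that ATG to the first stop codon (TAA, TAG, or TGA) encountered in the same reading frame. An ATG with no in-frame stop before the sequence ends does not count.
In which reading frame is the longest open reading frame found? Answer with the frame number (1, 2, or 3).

Frame 1: AAT ACT TGG GGT CTT CCC TTG AAC GCA TGC ACT CCG AAT GAG CGC CGC TAA — no ATG→stop ORF.
Frame 2: ATA CTT GGG GTC TTC CCT TGA ACG CAT GCA CTC CGA ATG AGC GCC GCT AAG — no ATG→stop ORF.
Frame 3: TAC TTG GGG TCT TCC CTT GAA CGC ATG CAC TCC GAA TGA GCG CCG CTA — ATG at 27, stop TGA at 39 → 15 nt.
Longest ORF is 15 nt in frame 3 (positions 27–41).

3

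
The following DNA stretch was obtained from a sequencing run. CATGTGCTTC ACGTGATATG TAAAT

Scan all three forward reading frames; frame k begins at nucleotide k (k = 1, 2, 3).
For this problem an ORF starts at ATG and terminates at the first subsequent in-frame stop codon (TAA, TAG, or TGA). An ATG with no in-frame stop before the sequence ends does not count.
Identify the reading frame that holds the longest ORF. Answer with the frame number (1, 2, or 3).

Frame 1: CAT GTG CTT CAC GTG ATA TGT AAA — no ATG→stop ORF.
Frame 2: ATG TGC TTC ACG TGA TAT GTA AAT — ATG at 2, stop TGA at 14 → 15 nt.
Frame 3: TGT GCT TCA CGT GAT ATG TAA — ATG at 18, stop TAA at 21 → 6 nt.
Longest ORF is 15 nt in frame 2 (positions 2–16).

2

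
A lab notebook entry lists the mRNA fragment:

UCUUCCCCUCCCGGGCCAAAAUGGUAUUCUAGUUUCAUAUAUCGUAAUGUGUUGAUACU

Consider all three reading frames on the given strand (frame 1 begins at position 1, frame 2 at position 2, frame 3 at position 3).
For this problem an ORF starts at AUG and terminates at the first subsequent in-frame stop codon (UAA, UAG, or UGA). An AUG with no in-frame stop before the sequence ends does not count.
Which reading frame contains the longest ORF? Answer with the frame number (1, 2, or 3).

Frame 1: UCU UCC CCU CCC GGG CCA AAA UGG UAU UCU AGU UUC AUA UAU CGU AAU GUG UUG AUA — no AUG→stop ORF.
Frame 2: CUU CCC CUC CCG GGC CAA AAU GGU AUU CUA GUU UCA UAU AUC GUA AUG UGU UGA UAC — AUG at 47, stop UGA at 53 → 9 nt.
Frame 3: UUC CCC UCC CGG GCC AAA AUG GUA UUC UAG UUU CAU AUA UCG UAA UGU GUU GAU ACU — AUG at 21, stop UAG at 30 → 12 nt.
Longest ORF is 12 nt in frame 3 (positions 21–32).

3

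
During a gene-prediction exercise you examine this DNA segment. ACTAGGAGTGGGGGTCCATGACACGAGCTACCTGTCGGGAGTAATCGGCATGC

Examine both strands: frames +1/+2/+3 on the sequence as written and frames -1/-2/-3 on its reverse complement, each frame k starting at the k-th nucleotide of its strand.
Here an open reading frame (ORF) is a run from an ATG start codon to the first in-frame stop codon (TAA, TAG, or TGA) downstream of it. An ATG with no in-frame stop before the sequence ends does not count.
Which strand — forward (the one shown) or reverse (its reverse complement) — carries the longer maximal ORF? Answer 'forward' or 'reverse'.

forward

Reverse complement (5'→3'): GCATGCCGATTACTCCCGACAGGTAGCTCGTGTCATGGACCCCCACTCCTAGT
Frame +1: ACT AGG AGT GGG GGT CCA TGA CAC GAG CTA CCT GTC GGG AGT AAT CGG CAT — no ATG→stop ORF.
Frame +2: CTA GGA GTG GGG GTC CAT GAC ACG AGC TAC CTG TCG GGA GTA ATC GGC ATG — no ATG→stop ORF.
Frame +3: TAG GAG TGG GGG TCC ATG ACA CGA GCT ACC TGT CGG GAG TAA TCG GCA TGC — ATG at 18, stop TAA at 42 → 27 nt.
Frame -1: GCA TGC CGA TTA CTC CCG ACA GGT AGC TCG TGT CAT GGA CCC CCA CTC CTA — no ATG→stop ORF.
Frame -2: CAT GCC GAT TAC TCC CGA CAG GTA GCT CGT GTC ATG GAC CCC CAC TCC TAG — ATG at 35, stop TAG at 50 → 18 nt.
Frame -3: ATG CCG ATT ACT CCC GAC AGG TAG CTC GTG TCA TGG ACC CCC ACT CCT AGT — ATG at 3, stop TAG at 24 → 24 nt.
Forward-strand max 27 nt; reverse-strand max 24 nt. The forward strand has the longer ORF.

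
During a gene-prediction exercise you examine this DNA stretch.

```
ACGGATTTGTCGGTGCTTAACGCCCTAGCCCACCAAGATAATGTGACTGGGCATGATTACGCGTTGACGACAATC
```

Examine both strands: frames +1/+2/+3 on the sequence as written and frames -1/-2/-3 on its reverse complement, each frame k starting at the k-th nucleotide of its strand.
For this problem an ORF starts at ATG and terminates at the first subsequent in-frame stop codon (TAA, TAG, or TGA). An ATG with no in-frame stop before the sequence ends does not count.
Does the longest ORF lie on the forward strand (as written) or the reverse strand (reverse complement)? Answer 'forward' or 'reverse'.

Reverse complement (5'→3'): GATTGTCGTCAACGCGTAATCATGCCCAGTCACATTATCTTGGTGGGCTAGGGCGTTAAGCACCGACAAATCCGT
Frame +1: ACG GAT TTG TCG GTG CTT AAC GCC CTA GCC CAC CAA GAT AAT GTG ACT GGG CAT GAT TAC GCG TTG ACG ACA ATC — no ATG→stop ORF.
Frame +2: CGG ATT TGT CGG TGC TTA ACG CCC TAG CCC ACC AAG ATA ATG TGA CTG GGC ATG ATT ACG CGT TGA CGA CAA — ATG at 41, stop TGA at 44 → 6 nt; ATG at 53, stop TGA at 65 → 15 nt.
Frame +3: GGA TTT GTC GGT GCT TAA CGC CCT AGC CCA CCA AGA TAA TGT GAC TGG GCA TGA TTA CGC GTT GAC GAC AAT — no ATG→stop ORF.
Frame -1: GAT TGT CGT CAA CGC GTA ATC ATG CCC AGT CAC ATT ATC TTG GTG GGC TAG GGC GTT AAG CAC CGA CAA ATC CGT — ATG at 22, stop TAG at 49 → 30 nt.
Frame -2: ATT GTC GTC AAC GCG TAA TCA TGC CCA GTC ACA TTA TCT TGG TGG GCT AGG GCG TTA AGC ACC GAC AAA TCC — no ATG→stop ORF.
Frame -3: TTG TCG TCA ACG CGT AAT CAT GCC CAG TCA CAT TAT CTT GGT GGG CTA GGG CGT TAA GCA CCG ACA AAT CCG — no ATG→stop ORF.
Forward-strand max 15 nt; reverse-strand max 30 nt. The reverse strand has the longer ORF.

reverse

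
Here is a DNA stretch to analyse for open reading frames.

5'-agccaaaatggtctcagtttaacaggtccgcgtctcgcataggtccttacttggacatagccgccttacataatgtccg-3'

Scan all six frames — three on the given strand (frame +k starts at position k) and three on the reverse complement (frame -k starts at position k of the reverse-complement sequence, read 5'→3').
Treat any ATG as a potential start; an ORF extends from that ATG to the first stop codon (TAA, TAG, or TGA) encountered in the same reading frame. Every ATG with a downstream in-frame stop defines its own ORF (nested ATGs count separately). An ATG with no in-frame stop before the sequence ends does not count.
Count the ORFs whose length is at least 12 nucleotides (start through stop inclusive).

Reverse complement (5'→3'): CGGACATTATGTAAGGCGGCTATGTCCAAGTAAGGACCTATGCGAGACGCGGACCTGTTAAACTGAGACCATTTTGGCT
Frame +1: AGC CAA AAT GGT CTC AGT TTA ACA GGT CCG CGT CTC GCA TAG GTC CTT ACT TGG ACA TAG CCG CCT TAC ATA ATG TCC — no ATG→stop ORF.
Frame +2: GCC AAA ATG GTC TCA GTT TAA CAG GTC CGC GTC TCG CAT AGG TCC TTA CTT GGA CAT AGC CGC CTT ACA TAA TGT CCG — ATG at 8, stop TAA at 20 → 15 nt.
Frame +3: CCA AAA TGG TCT CAG TTT AAC AGG TCC GCG TCT CGC ATA GGT CCT TAC TTG GAC ATA GCC GCC TTA CAT AAT GTC — no ATG→stop ORF.
Frame -1: CGG ACA TTA TGT AAG GCG GCT ATG TCC AAG TAA GGA CCT ATG CGA GAC GCG GAC CTG TTA AAC TGA GAC CAT TTT GGC — ATG at 22, stop TAA at 31 → 12 nt; ATG at 40, stop TGA at 64 → 27 nt.
Frame -2: GGA CAT TAT GTA AGG CGG CTA TGT CCA AGT AAG GAC CTA TGC GAG ACG CGG ACC TGT TAA ACT GAG ACC ATT TTG GCT — no ATG→stop ORF.
Frame -3: GAC ATT ATG TAA GGC GGC TAT GTC CAA GTA AGG ACC TAT GCG AGA CGC GGA CCT GTT AAA CTG AGA CCA TTT TGG — ATG at 9, stop TAA at 12 → 6 nt.
ORFs ≥ 12 nucleotides: frame +2 8–22 (15 nucleotides), frame -1 22–33 (12 nucleotides), frame -1 40–66 (27 nucleotides). Count = 3.

3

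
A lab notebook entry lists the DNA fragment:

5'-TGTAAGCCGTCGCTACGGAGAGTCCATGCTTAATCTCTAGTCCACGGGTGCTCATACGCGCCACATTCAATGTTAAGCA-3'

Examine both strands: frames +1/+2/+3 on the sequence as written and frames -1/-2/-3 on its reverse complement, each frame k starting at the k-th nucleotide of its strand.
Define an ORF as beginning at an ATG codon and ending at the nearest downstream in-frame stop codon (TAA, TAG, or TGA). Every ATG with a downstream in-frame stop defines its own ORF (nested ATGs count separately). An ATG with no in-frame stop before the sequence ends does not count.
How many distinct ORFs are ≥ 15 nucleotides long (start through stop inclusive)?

3

Reverse complement (5'→3'): TGCTTAACATTGAATGTGGCGCGTATGAGCACCCGTGGACTAGAGATTAAGCATGGACTCTCCGTAGCGACGGCTTACA
Frame +1: TGT AAG CCG TCG CTA CGG AGA GTC CAT GCT TAA TCT CTA GTC CAC GGG TGC TCA TAC GCG CCA CAT TCA ATG TTA AGC — no ATG→stop ORF.
Frame +2: GTA AGC CGT CGC TAC GGA GAG TCC ATG CTT AAT CTC TAG TCC ACG GGT GCT CAT ACG CGC CAC ATT CAA TGT TAA GCA — ATG at 26, stop TAG at 38 → 15 nt.
Frame +3: TAA GCC GTC GCT ACG GAG AGT CCA TGC TTA ATC TCT AGT CCA CGG GTG CTC ATA CGC GCC ACA TTC AAT GTT AAG — no ATG→stop ORF.
Frame -1: TGC TTA ACA TTG AAT GTG GCG CGT ATG AGC ACC CGT GGA CTA GAG ATT AAG CAT GGA CTC TCC GTA GCG ACG GCT TAC — no ATG→stop ORF.
Frame -2: GCT TAA CAT TGA ATG TGG CGC GTA TGA GCA CCC GTG GAC TAG AGA TTA AGC ATG GAC TCT CCG TAG CGA CGG CTT ACA — ATG at 14, stop TGA at 26 → 15 nt; ATG at 53, stop TAG at 65 → 15 nt.
Frame -3: CTT AAC ATT GAA TGT GGC GCG TAT GAG CAC CCG TGG ACT AGA GAT TAA GCA TGG ACT CTC CGT AGC GAC GGC TTA — no ATG→stop ORF.
ORFs ≥ 15 nucleotides: frame +2 26–40 (15 nucleotides), frame -2 14–28 (15 nucleotides), frame -2 53–67 (15 nucleotides). Count = 3.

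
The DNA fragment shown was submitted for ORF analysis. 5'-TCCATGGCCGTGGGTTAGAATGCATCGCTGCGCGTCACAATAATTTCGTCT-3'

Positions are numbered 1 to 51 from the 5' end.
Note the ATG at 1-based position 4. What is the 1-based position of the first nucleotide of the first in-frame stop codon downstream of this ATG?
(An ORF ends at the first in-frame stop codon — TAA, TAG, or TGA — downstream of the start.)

Codons from position 4: ATG (4–6), GCC (7–9), GTG (10–12), GGT (13–15), TAG (16–18).
TAG is a stop codon; it begins at position 16.

16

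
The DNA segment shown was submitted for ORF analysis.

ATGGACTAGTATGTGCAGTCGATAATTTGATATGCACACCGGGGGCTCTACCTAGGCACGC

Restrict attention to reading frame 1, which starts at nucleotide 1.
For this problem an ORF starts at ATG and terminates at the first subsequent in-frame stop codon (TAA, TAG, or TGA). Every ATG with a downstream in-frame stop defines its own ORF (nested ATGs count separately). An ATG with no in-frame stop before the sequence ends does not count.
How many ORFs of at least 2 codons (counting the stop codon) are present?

Frame 1: ATG GAC TAG TAT GTG CAG TCG ATA ATT TGA TAT GCA CAC CGG GGG CTC TAC CTA GGC ACG — ATG at 1, stop TAG at 7 → 9 nt.
ORFs ≥ 2 codons: frame 1 1–9 (3 codons). Count = 1.

1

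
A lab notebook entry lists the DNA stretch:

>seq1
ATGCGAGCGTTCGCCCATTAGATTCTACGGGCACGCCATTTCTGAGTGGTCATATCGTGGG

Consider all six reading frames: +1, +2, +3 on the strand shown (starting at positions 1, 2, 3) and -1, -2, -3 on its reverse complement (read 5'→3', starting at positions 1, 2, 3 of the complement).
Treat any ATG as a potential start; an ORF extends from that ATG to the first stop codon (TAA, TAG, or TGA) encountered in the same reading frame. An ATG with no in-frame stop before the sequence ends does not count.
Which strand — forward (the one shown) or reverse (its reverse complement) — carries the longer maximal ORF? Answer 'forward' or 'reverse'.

Reverse complement (5'→3'): CCCACGATATGACCACTCAGAAATGGCGTGCCCGTAGAATCTAATGGGCGAACGCTCGCAT
Frame +1: ATG CGA GCG TTC GCC CAT TAG ATT CTA CGG GCA CGC CAT TTC TGA GTG GTC ATA TCG TGG — ATG at 1, stop TAG at 19 → 21 nt.
Frame +2: TGC GAG CGT TCG CCC ATT AGA TTC TAC GGG CAC GCC ATT TCT GAG TGG TCA TAT CGT GGG — no ATG→stop ORF.
Frame +3: GCG AGC GTT CGC CCA TTA GAT TCT ACG GGC ACG CCA TTT CTG AGT GGT CAT ATC GTG — no ATG→stop ORF.
Frame -1: CCC ACG ATA TGA CCA CTC AGA AAT GGC GTG CCC GTA GAA TCT AAT GGG CGA ACG CTC GCA — no ATG→stop ORF.
Frame -2: CCA CGA TAT GAC CAC TCA GAA ATG GCG TGC CCG TAG AAT CTA ATG GGC GAA CGC TCG CAT — ATG at 23, stop TAG at 35 → 15 nt.
Frame -3: CAC GAT ATG ACC ACT CAG AAA TGG CGT GCC CGT AGA ATC TAA TGG GCG AAC GCT CGC — ATG at 9, stop TAA at 42 → 36 nt.
Forward-strand max 21 nt; reverse-strand max 36 nt. The reverse strand has the longer ORF.

reverse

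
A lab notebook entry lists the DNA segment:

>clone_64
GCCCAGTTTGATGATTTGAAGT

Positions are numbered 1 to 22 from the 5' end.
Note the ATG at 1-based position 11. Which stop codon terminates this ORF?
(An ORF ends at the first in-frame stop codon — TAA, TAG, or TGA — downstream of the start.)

TGA

Codons from position 11: ATG (11–13), ATT (14–16), TGA (17–19).
The first in-frame stop codon is TGA.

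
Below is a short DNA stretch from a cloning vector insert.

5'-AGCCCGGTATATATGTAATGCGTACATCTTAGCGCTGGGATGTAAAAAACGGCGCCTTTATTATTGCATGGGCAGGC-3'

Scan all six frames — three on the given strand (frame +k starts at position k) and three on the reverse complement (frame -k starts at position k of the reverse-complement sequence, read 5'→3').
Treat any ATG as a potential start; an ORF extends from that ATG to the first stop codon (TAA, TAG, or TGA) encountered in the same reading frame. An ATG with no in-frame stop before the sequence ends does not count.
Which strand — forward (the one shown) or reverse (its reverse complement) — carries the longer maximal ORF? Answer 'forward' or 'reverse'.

Reverse complement (5'→3'): GCCTGCCCATGCAATAATAAAGGCGCCGTTTTTTACATCCCAGCGCTAAGATGTACGCATTACATATATACCGGGCT
Frame +1: AGC CCG GTA TAT ATG TAA TGC GTA CAT CTT AGC GCT GGG ATG TAA AAA ACG GCG CCT TTA TTA TTG CAT GGG CAG — ATG at 13, stop TAA at 16 → 6 nt; ATG at 40, stop TAA at 43 → 6 nt.
Frame +2: GCC CGG TAT ATA TGT AAT GCG TAC ATC TTA GCG CTG GGA TGT AAA AAA CGG CGC CTT TAT TAT TGC ATG GGC AGG — no ATG→stop ORF.
Frame +3: CCC GGT ATA TAT GTA ATG CGT ACA TCT TAG CGC TGG GAT GTA AAA AAC GGC GCC TTT ATT ATT GCA TGG GCA GGC — ATG at 18, stop TAG at 30 → 15 nt.
Frame -1: GCC TGC CCA TGC AAT AAT AAA GGC GCC GTT TTT TAC ATC CCA GCG CTA AGA TGT ACG CAT TAC ATA TAT ACC GGG — no ATG→stop ORF.
Frame -2: CCT GCC CAT GCA ATA ATA AAG GCG CCG TTT TTT ACA TCC CAG CGC TAA GAT GTA CGC ATT ACA TAT ATA CCG GGC — no ATG→stop ORF.
Frame -3: CTG CCC ATG CAA TAA TAA AGG CGC CGT TTT TTA CAT CCC AGC GCT AAG ATG TAC GCA TTA CAT ATA TAC CGG GCT — ATG at 9, stop TAA at 15 → 9 nt.
Forward-strand max 15 nt; reverse-strand max 9 nt. The forward strand has the longer ORF.

forward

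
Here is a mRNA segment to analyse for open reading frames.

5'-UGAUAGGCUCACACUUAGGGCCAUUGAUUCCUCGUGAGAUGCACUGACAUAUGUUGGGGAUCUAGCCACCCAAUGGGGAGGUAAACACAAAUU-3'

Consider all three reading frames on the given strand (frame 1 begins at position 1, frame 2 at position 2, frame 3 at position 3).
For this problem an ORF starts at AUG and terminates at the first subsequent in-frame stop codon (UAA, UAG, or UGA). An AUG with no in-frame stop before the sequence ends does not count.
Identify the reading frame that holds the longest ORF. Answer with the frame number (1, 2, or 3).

3

Frame 1: UGA UAG GCU CAC ACU UAG GGC CAU UGA UUC CUC GUG AGA UGC ACU GAC AUA UGU UGG GGA UCU AGC CAC CCA AUG GGG AGG UAA ACA CAA AUU — AUG at 73, stop UAA at 82 → 12 nt.
Frame 2: GAU AGG CUC ACA CUU AGG GCC AUU GAU UCC UCG UGA GAU GCA CUG ACA UAU GUU GGG GAU CUA GCC ACC CAA UGG GGA GGU AAA CAC AAA — no AUG→stop ORF.
Frame 3: AUA GGC UCA CAC UUA GGG CCA UUG AUU CCU CGU GAG AUG CAC UGA CAU AUG UUG GGG AUC UAG CCA CCC AAU GGG GAG GUA AAC ACA AAU — AUG at 39, stop UGA at 45 → 9 nt; AUG at 51, stop UAG at 63 → 15 nt.
Longest ORF is 15 nt in frame 3 (positions 51–65).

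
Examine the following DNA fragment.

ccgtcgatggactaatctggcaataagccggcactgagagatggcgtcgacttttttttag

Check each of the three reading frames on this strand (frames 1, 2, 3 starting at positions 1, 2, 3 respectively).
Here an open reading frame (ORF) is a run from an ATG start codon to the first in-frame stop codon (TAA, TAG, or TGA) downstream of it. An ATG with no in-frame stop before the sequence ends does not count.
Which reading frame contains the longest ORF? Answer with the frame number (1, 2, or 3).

Frame 1: CCG TCG ATG GAC TAA TCT GGC AAT AAG CCG GCA CTG AGA GAT GGC GTC GAC TTT TTT TTA — ATG at 7, stop TAA at 13 → 9 nt.
Frame 2: CGT CGA TGG ACT AAT CTG GCA ATA AGC CGG CAC TGA GAG ATG GCG TCG ACT TTT TTT TAG — ATG at 41, stop TAG at 59 → 21 nt.
Frame 3: GTC GAT GGA CTA ATC TGG CAA TAA GCC GGC ACT GAG AGA TGG CGT CGA CTT TTT TTT — no ATG→stop ORF.
Longest ORF is 21 nt in frame 2 (positions 41–61).

2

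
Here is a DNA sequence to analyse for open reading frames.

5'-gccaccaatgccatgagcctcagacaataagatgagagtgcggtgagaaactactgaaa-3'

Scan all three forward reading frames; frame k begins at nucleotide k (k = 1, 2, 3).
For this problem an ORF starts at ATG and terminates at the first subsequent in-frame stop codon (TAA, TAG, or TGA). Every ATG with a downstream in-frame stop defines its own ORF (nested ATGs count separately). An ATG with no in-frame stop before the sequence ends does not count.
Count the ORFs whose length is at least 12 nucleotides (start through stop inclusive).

Frame 1: GCC ACC AAT GCC ATG AGC CTC AGA CAA TAA GAT GAG AGT GCG GTG AGA AAC TAC TGA — ATG at 13, stop TAA at 28 → 18 nt.
Frame 2: CCA CCA ATG CCA TGA GCC TCA GAC AAT AAG ATG AGA GTG CGG TGA GAA ACT ACT GAA — ATG at 8, stop TGA at 14 → 9 nt; ATG at 32, stop TGA at 44 → 15 nt.
Frame 3: CAC CAA TGC CAT GAG CCT CAG ACA ATA AGA TGA GAG TGC GGT GAG AAA CTA CTG AAA — no ATG→stop ORF.
ORFs ≥ 12 nucleotides: frame 1 13–30 (18 nucleotides), frame 2 32–46 (15 nucleotides). Count = 2.

2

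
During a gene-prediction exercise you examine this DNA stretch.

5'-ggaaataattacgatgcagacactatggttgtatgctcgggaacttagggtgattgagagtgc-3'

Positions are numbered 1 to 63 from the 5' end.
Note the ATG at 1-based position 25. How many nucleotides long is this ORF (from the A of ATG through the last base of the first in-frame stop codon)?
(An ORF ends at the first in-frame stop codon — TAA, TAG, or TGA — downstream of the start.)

24

Codons from position 25: ATG (25–27), GTT (28–30), GTA (31–33), TGC (34–36), TCG (37–39), GGA (40–42), ACT (43–45), TAG (46–48).
TAG is the first in-frame stop; ORF spans 25–48, 24 nucleotides.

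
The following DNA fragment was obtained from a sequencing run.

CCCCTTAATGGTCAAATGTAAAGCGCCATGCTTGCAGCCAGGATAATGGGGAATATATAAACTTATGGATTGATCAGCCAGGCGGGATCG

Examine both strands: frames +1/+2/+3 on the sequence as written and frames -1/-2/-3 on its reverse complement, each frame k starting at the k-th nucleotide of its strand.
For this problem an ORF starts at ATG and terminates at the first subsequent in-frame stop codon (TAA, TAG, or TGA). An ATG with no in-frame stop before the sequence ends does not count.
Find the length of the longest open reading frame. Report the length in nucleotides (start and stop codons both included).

Reverse complement (5'→3'): CGATCCCGCCTGGCTGATCAATCCATAAGTTTATATATTCCCCATTATCCTGGCTGCAAGCATGGCGCTTTACATTTGACCATTAAGGGG
Frame +1: CCC CTT AAT GGT CAA ATG TAA AGC GCC ATG CTT GCA GCC AGG ATA ATG GGG AAT ATA TAA ACT TAT GGA TTG ATC AGC CAG GCG GGA TCG — ATG at 16, stop TAA at 19 → 6 nt; ATG at 28, stop TAA at 58 → 33 nt; ATG at 46, stop TAA at 58 → 15 nt.
Frame +2: CCC TTA ATG GTC AAA TGT AAA GCG CCA TGC TTG CAG CCA GGA TAA TGG GGA ATA TAT AAA CTT ATG GAT TGA TCA GCC AGG CGG GAT — ATG at 8, stop TAA at 44 → 39 nt; ATG at 65, stop TGA at 71 → 9 nt.
Frame +3: CCT TAA TGG TCA AAT GTA AAG CGC CAT GCT TGC AGC CAG GAT AAT GGG GAA TAT ATA AAC TTA TGG ATT GAT CAG CCA GGC GGG ATC — no ATG→stop ORF.
Frame -1: CGA TCC CGC CTG GCT GAT CAA TCC ATA AGT TTA TAT ATT CCC CAT TAT CCT GGC TGC AAG CAT GGC GCT TTA CAT TTG ACC ATT AAG GGG — no ATG→stop ORF.
Frame -2: GAT CCC GCC TGG CTG ATC AAT CCA TAA GTT TAT ATA TTC CCC ATT ATC CTG GCT GCA AGC ATG GCG CTT TAC ATT TGA CCA TTA AGG — ATG at 62, stop TGA at 77 → 18 nt.
Frame -3: ATC CCG CCT GGC TGA TCA ATC CAT AAG TTT ATA TAT TCC CCA TTA TCC TGG CTG CAA GCA TGG CGC TTT ACA TTT GAC CAT TAA GGG — no ATG→stop ORF.
Longest: frame +2, positions 8–46, 39 nt = 13 codons = 12 aa. → 39 nucleotides.

39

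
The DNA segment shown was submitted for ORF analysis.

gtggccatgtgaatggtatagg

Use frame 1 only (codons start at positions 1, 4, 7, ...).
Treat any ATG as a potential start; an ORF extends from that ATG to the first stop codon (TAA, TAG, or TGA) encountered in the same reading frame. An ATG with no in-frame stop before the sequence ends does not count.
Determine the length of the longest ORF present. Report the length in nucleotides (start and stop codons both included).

Frame 1: GTG GCC ATG TGA ATG GTA TAG — ATG at 7, stop TGA at 10 → 6 nt; ATG at 13, stop TAG at 19 → 9 nt.
Longest: frame 1, positions 13–21, 9 nt = 3 codons = 2 aa. → 9 nucleotides.

9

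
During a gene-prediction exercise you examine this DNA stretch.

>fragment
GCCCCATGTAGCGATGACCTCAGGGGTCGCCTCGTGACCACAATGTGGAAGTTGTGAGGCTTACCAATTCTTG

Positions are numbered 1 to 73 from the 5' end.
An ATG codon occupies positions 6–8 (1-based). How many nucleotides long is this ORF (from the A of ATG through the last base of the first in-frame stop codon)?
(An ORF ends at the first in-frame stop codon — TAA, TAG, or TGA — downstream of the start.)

6

Codons from position 6: ATG (6–8), TAG (9–11).
TAG is the first in-frame stop; ORF spans 6–11, 6 nucleotides.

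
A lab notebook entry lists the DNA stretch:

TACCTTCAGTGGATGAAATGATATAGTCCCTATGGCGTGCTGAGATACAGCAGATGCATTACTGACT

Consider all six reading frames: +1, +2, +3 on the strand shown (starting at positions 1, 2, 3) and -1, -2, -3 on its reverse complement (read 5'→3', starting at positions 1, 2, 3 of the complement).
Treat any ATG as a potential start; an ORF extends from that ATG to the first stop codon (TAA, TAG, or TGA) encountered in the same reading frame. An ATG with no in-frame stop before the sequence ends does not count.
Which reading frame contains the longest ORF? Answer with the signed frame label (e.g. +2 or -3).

Reverse complement (5'→3'): AGTCAGTAATGCATCTGCTGTATCTCAGCACGCCATAGGGACTATATCATTTCATCCACTGAAGGTA
Frame +1: TAC CTT CAG TGG ATG AAA TGA TAT AGT CCC TAT GGC GTG CTG AGA TAC AGC AGA TGC ATT ACT GAC — ATG at 13, stop TGA at 19 → 9 nt.
Frame +2: ACC TTC AGT GGA TGA AAT GAT ATA GTC CCT ATG GCG TGC TGA GAT ACA GCA GAT GCA TTA CTG ACT — ATG at 32, stop TGA at 41 → 12 nt.
Frame +3: CCT TCA GTG GAT GAA ATG ATA TAG TCC CTA TGG CGT GCT GAG ATA CAG CAG ATG CAT TAC TGA — ATG at 18, stop TAG at 24 → 9 nt; ATG at 54, stop TGA at 63 → 12 nt.
Frame -1: AGT CAG TAA TGC ATC TGC TGT ATC TCA GCA CGC CAT AGG GAC TAT ATC ATT TCA TCC ACT GAA GGT — no ATG→stop ORF.
Frame -2: GTC AGT AAT GCA TCT GCT GTA TCT CAG CAC GCC ATA GGG ACT ATA TCA TTT CAT CCA CTG AAG GTA — no ATG→stop ORF.
Frame -3: TCA GTA ATG CAT CTG CTG TAT CTC AGC ACG CCA TAG GGA CTA TAT CAT TTC ATC CAC TGA AGG — ATG at 9, stop TAG at 36 → 30 nt.
Longest ORF is 30 nt in frame -3 (positions 9–38).

-3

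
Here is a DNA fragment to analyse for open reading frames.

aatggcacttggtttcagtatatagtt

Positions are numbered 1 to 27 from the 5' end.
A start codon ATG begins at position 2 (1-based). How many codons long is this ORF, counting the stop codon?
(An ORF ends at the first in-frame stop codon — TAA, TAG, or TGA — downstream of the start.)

Codons from position 2: ATG (2–4), GCA (5–7), CTT (8–10), GGT (11–13), TTC (14–16), AGT (17–19), ATA (20–22), TAG (23–25).
TAG is the first in-frame stop; that's 8 codons including the stop.

8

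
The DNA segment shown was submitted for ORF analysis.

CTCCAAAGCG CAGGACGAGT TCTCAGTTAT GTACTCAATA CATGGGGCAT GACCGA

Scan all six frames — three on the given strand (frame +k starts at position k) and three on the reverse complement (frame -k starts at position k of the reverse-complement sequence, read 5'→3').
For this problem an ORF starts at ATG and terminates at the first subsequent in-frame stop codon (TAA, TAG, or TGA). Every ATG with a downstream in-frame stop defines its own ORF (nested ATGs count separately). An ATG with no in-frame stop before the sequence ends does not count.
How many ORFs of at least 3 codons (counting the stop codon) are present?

3

Reverse complement (5'→3'): TCGGTCATGCCCCATGTATTGAGTACATAACTGAGAACTCGTCCTGCGCTTTGGAG
Frame +1: CTC CAA AGC GCA GGA CGA GTT CTC AGT TAT GTA CTC AAT ACA TGG GGC ATG ACC — no ATG→stop ORF.
Frame +2: TCC AAA GCG CAG GAC GAG TTC TCA GTT ATG TAC TCA ATA CAT GGG GCA TGA CCG — ATG at 29, stop TGA at 50 → 24 nt.
Frame +3: CCA AAG CGC AGG ACG AGT TCT CAG TTA TGT ACT CAA TAC ATG GGG CAT GAC CGA — no ATG→stop ORF.
Frame -1: TCG GTC ATG CCC CAT GTA TTG AGT ACA TAA CTG AGA ACT CGT CCT GCG CTT TGG — ATG at 7, stop TAA at 28 → 24 nt.
Frame -2: CGG TCA TGC CCC ATG TAT TGA GTA CAT AAC TGA GAA CTC GTC CTG CGC TTT GGA — ATG at 14, stop TGA at 20 → 9 nt.
Frame -3: GGT CAT GCC CCA TGT ATT GAG TAC ATA ACT GAG AAC TCG TCC TGC GCT TTG GAG — no ATG→stop ORF.
ORFs ≥ 3 codons: frame +2 29–52 (8 codons), frame -1 7–30 (8 codons), frame -2 14–22 (3 codons). Count = 3.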